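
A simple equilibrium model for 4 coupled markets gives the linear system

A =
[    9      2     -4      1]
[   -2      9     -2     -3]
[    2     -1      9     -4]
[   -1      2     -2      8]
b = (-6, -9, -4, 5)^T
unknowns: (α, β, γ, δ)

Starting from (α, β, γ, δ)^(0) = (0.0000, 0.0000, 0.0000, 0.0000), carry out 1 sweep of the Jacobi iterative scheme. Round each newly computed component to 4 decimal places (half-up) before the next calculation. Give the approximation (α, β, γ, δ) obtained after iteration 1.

Iteration 1:
  α = (-6 - (2)·0.0000 - (-4)·0.0000 - (1)·0.0000) / (9) = -0.6667
  β = (-9 - (-2)·0.0000 - (-2)·0.0000 - (-3)·0.0000) / (9) = -1.0000
  γ = (-4 - (2)·0.0000 - (-1)·0.0000 - (-4)·0.0000) / (9) = -0.4444
  δ = (5 - (-1)·0.0000 - (2)·0.0000 - (-2)·0.0000) / (8) = 0.6250

(-0.6667, -1.0000, -0.4444, 0.6250)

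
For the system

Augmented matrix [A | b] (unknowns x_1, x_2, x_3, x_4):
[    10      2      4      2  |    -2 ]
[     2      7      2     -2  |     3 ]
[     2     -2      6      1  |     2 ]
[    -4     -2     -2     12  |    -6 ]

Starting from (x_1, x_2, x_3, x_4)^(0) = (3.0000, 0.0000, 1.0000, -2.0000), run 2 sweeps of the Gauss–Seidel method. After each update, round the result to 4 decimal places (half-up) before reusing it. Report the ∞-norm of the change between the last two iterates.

Iteration 1:
  x_1 = (-2 - (2)·0.0000 - (4)·1.0000 - (2)·-2.0000) / (10) = -0.2000
  x_2 = (3 - (2)·-0.2000 - (2)·1.0000 - (-2)·-2.0000) / (7) = -0.3714
  x_3 = (2 - (2)·-0.2000 - (-2)·-0.3714 - (1)·-2.0000) / (6) = 0.6095
  x_4 = (-6 - (-4)·-0.2000 - (-2)·-0.3714 - (-2)·0.6095) / (12) = -0.5270
Iteration 2:
  x_1 = (-2 - (2)·-0.3714 - (4)·0.6095 - (2)·-0.5270) / (10) = -0.2641
  x_2 = (3 - (2)·-0.2641 - (2)·0.6095 - (-2)·-0.5270) / (7) = 0.1793
  x_3 = (2 - (2)·-0.2641 - (-2)·0.1793 - (1)·-0.5270) / (6) = 0.5690
  x_4 = (-6 - (-4)·-0.2641 - (-2)·0.1793 - (-2)·0.5690) / (12) = -0.4633
Change: (-0.0641, 0.5507, -0.0405, 0.0637) → max |·| = 0.5507

0.5507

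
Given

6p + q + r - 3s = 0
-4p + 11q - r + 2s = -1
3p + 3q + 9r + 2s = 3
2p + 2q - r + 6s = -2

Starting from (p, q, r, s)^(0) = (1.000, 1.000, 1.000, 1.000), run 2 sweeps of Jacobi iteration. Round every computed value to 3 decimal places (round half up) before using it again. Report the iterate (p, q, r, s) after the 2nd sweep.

Iteration 1:
  p = (0 - (1)·1.000 - (1)·1.000 - (-3)·1.000) / (6) = 0.167
  q = (-1 - (-4)·1.000 - (-1)·1.000 - (2)·1.000) / (11) = 0.182
  r = (3 - (3)·1.000 - (3)·1.000 - (2)·1.000) / (9) = -0.556
  s = (-2 - (2)·1.000 - (2)·1.000 - (-1)·1.000) / (6) = -0.833
Iteration 2:
  p = (0 - (1)·0.182 - (1)·-0.556 - (-3)·-0.833) / (6) = -0.354
  q = (-1 - (-4)·0.167 - (-1)·-0.556 - (2)·-0.833) / (11) = 0.071
  r = (3 - (3)·0.167 - (3)·0.182 - (2)·-0.833) / (9) = 0.402
  s = (-2 - (2)·0.167 - (2)·0.182 - (-1)·-0.556) / (6) = -0.542

(-0.354, 0.071, 0.402, -0.542)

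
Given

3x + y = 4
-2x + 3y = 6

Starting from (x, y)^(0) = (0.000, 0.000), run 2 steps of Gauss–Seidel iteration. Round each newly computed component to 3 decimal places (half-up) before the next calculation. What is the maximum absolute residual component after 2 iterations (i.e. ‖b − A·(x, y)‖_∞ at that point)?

0.643

Iteration 1:
  x = (4 - (1)·0.000) / (3) = 1.333
  y = (6 - (-2)·1.333) / (3) = 2.889
Iteration 2:
  x = (4 - (1)·2.889) / (3) = 0.370
  y = (6 - (-2)·0.370) / (3) = 2.247
Residual b − A·x = (0.643, -0.001); ∞-norm = 0.643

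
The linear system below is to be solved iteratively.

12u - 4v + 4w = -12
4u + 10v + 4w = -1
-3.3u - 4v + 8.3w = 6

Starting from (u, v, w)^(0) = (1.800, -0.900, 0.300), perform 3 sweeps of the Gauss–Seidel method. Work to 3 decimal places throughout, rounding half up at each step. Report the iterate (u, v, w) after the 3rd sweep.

(-1.080, 0.169, 0.375)

Iteration 1:
  u = (-12 - (-4)·-0.900 - (4)·0.300) / (12) = -1.400
  v = (-1 - (4)·-1.400 - (4)·0.300) / (10) = 0.340
  w = (6 - (-3.3)·-1.400 - (-4)·0.340) / (8.3) = 0.330
Iteration 2:
  u = (-12 - (-4)·0.340 - (4)·0.330) / (12) = -0.997
  v = (-1 - (4)·-0.997 - (4)·0.330) / (10) = 0.167
  w = (6 - (-3.3)·-0.997 - (-4)·0.167) / (8.3) = 0.407
Iteration 3:
  u = (-12 - (-4)·0.167 - (4)·0.407) / (12) = -1.080
  v = (-1 - (4)·-1.080 - (4)·0.407) / (10) = 0.169
  w = (6 - (-3.3)·-1.080 - (-4)·0.169) / (8.3) = 0.375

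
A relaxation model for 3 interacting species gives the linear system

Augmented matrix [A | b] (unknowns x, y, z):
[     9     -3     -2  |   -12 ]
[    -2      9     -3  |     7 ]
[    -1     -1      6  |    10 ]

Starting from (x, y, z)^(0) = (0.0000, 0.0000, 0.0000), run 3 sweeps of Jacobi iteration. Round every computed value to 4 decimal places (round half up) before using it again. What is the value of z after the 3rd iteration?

Iteration 1:
  x = (-12 - (-3)·0.0000 - (-2)·0.0000) / (9) = -1.3333
  y = (7 - (-2)·0.0000 - (-3)·0.0000) / (9) = 0.7778
  z = (10 - (-1)·0.0000 - (-1)·0.0000) / (6) = 1.6667
Iteration 2:
  x = (-12 - (-3)·0.7778 - (-2)·1.6667) / (9) = -0.7037
  y = (7 - (-2)·-1.3333 - (-3)·1.6667) / (9) = 1.0371
  z = (10 - (-1)·-1.3333 - (-1)·0.7778) / (6) = 1.5741
Iteration 3:
  x = (-12 - (-3)·1.0371 - (-2)·1.5741) / (9) = -0.6378
  y = (7 - (-2)·-0.7037 - (-3)·1.5741) / (9) = 1.1461
  z = (10 - (-1)·-0.7037 - (-1)·1.0371) / (6) = 1.7222

1.7222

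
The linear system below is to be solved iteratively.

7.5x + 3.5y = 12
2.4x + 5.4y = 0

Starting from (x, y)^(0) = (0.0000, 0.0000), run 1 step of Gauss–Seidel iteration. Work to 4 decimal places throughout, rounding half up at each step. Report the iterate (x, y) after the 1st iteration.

(1.6000, -0.7111)

Iteration 1:
  x = (12 - (3.5)·0.0000) / (7.5) = 1.6000
  y = (0 - (2.4)·1.6000) / (5.4) = -0.7111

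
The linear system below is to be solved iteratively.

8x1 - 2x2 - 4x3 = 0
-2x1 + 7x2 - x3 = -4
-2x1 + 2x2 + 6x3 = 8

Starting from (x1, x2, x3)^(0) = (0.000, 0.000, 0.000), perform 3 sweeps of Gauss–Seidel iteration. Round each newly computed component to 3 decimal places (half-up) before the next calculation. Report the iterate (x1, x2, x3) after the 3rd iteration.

Iteration 1:
  x1 = (0 - (-2)·0.000 - (-4)·0.000) / (8) = 0.000
  x2 = (-4 - (-2)·0.000 - (-1)·0.000) / (7) = -0.571
  x3 = (8 - (-2)·0.000 - (2)·-0.571) / (6) = 1.524
Iteration 2:
  x1 = (0 - (-2)·-0.571 - (-4)·1.524) / (8) = 0.619
  x2 = (-4 - (-2)·0.619 - (-1)·1.524) / (7) = -0.177
  x3 = (8 - (-2)·0.619 - (2)·-0.177) / (6) = 1.599
Iteration 3:
  x1 = (0 - (-2)·-0.177 - (-4)·1.599) / (8) = 0.755
  x2 = (-4 - (-2)·0.755 - (-1)·1.599) / (7) = -0.127
  x3 = (8 - (-2)·0.755 - (2)·-0.127) / (6) = 1.627

(0.755, -0.127, 1.627)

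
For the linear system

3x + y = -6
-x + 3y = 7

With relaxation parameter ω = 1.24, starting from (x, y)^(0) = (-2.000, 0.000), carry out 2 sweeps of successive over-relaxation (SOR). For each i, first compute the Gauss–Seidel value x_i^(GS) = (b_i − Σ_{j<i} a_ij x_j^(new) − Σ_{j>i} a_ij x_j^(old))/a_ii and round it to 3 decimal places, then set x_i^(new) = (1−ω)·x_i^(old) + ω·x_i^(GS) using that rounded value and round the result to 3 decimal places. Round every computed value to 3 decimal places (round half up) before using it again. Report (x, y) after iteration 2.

(-2.854, 1.218)

Iteration 1:
  x: GS value = (-6 - (1)·0.000) / (3) = -2.000;  x ← (1−ω)·-2.000 + ω·-2.000 = -2.000
  y: GS value = (7 - (-1)·-2.000) / (3) = 1.667;  y ← (1−ω)·0.000 + ω·1.667 = 2.067
Iteration 2:
  x: GS value = (-6 - (1)·2.067) / (3) = -2.689;  x ← (1−ω)·-2.000 + ω·-2.689 = -2.854
  y: GS value = (7 - (-1)·-2.854) / (3) = 1.382;  y ← (1−ω)·2.067 + ω·1.382 = 1.218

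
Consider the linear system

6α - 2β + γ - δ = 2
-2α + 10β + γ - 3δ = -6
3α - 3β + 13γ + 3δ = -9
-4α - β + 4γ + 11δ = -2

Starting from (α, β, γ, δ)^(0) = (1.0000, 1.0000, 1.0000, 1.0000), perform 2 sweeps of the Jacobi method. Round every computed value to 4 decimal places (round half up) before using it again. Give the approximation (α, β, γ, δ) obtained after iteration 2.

Iteration 1:
  α = (2 - (-2)·1.0000 - (1)·1.0000 - (-1)·1.0000) / (6) = 0.6667
  β = (-6 - (-2)·1.0000 - (1)·1.0000 - (-3)·1.0000) / (10) = -0.2000
  γ = (-9 - (3)·1.0000 - (-3)·1.0000 - (3)·1.0000) / (13) = -0.9231
  δ = (-2 - (-4)·1.0000 - (-1)·1.0000 - (4)·1.0000) / (11) = -0.0909
Iteration 2:
  α = (2 - (-2)·-0.2000 - (1)·-0.9231 - (-1)·-0.0909) / (6) = 0.4054
  β = (-6 - (-2)·0.6667 - (1)·-0.9231 - (-3)·-0.0909) / (10) = -0.4016
  γ = (-9 - (3)·0.6667 - (-3)·-0.2000 - (3)·-0.0909) / (13) = -0.8713
  δ = (-2 - (-4)·0.6667 - (-1)·-0.2000 - (4)·-0.9231) / (11) = 0.3781

(0.4054, -0.4016, -0.8713, 0.3781)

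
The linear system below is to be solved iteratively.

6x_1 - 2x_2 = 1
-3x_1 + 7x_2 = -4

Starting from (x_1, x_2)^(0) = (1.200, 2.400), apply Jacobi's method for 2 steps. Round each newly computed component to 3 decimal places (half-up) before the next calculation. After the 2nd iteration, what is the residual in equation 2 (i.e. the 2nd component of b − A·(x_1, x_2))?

-2.457

Iteration 1:
  x_1 = (1 - (-2)·2.400) / (6) = 0.967
  x_2 = (-4 - (-3)·1.200) / (7) = -0.057
Iteration 2:
  x_1 = (1 - (-2)·-0.057) / (6) = 0.148
  x_2 = (-4 - (-3)·0.967) / (7) = -0.157
Residual b − A·x = (-0.202, -2.457)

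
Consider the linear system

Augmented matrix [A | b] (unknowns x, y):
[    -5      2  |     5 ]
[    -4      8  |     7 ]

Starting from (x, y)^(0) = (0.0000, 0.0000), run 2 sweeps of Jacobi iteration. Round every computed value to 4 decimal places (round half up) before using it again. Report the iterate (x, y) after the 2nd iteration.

Iteration 1:
  x = (5 - (2)·0.0000) / (-5) = -1.0000
  y = (7 - (-4)·0.0000) / (8) = 0.8750
Iteration 2:
  x = (5 - (2)·0.8750) / (-5) = -0.6500
  y = (7 - (-4)·-1.0000) / (8) = 0.3750

(-0.6500, 0.3750)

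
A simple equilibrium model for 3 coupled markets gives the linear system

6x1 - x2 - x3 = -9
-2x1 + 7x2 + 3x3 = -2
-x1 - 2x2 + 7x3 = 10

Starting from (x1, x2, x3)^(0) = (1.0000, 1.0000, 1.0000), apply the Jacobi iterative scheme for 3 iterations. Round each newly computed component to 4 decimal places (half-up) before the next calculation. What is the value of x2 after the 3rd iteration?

-1.1346

Iteration 1:
  x1 = (-9 - (-1)·1.0000 - (-1)·1.0000) / (6) = -1.1667
  x2 = (-2 - (-2)·1.0000 - (3)·1.0000) / (7) = -0.4286
  x3 = (10 - (-1)·1.0000 - (-2)·1.0000) / (7) = 1.8571
Iteration 2:
  x1 = (-9 - (-1)·-0.4286 - (-1)·1.8571) / (6) = -1.2619
  x2 = (-2 - (-2)·-1.1667 - (3)·1.8571) / (7) = -1.4150
  x3 = (10 - (-1)·-1.1667 - (-2)·-0.4286) / (7) = 1.1394
Iteration 3:
  x1 = (-9 - (-1)·-1.4150 - (-1)·1.1394) / (6) = -1.5459
  x2 = (-2 - (-2)·-1.2619 - (3)·1.1394) / (7) = -1.1346
  x3 = (10 - (-1)·-1.2619 - (-2)·-1.4150) / (7) = 0.8440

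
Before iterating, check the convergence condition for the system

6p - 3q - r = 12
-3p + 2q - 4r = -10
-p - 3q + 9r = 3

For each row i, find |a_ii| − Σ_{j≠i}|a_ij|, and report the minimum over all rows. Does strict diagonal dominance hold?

row 1: |6| − (3+1) = 2
row 2: |2| − (3+4) = -5
row 3: |9| − (1+3) = 5
minimum over rows = -5 → not strictly diagonally dominant

-5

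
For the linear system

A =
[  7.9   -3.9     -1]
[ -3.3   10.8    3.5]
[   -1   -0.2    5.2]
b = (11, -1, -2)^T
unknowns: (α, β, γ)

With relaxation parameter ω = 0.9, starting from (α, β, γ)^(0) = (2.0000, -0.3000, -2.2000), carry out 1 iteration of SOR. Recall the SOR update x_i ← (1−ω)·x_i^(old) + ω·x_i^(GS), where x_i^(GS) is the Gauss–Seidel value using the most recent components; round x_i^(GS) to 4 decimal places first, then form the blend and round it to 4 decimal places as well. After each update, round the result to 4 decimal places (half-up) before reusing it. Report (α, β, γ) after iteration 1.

Iteration 1:
  α: GS value = (11 - (-3.9)·-0.3000 - (-1)·-2.2000) / (7.9) = 0.9658;  α ← (1−ω)·2.0000 + ω·0.9658 = 1.0692
  β: GS value = (-1 - (-3.3)·1.0692 - (3.5)·-2.2000) / (10.8) = 0.9471;  β ← (1−ω)·-0.3000 + ω·0.9471 = 0.8224
  γ: GS value = (-2 - (-1)·1.0692 - (-0.2)·0.8224) / (5.2) = -0.1474;  γ ← (1−ω)·-2.2000 + ω·-0.1474 = -0.3527

(1.0692, 0.8224, -0.3527)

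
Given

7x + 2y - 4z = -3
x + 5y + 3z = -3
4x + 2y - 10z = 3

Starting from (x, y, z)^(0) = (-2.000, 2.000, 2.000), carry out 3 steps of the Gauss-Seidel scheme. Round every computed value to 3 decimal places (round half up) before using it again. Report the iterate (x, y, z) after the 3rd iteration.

Iteration 1:
  x = (-3 - (2)·2.000 - (-4)·2.000) / (7) = 0.143
  y = (-3 - (1)·0.143 - (3)·2.000) / (5) = -1.829
  z = (3 - (4)·0.143 - (2)·-1.829) / (-10) = -0.609
Iteration 2:
  x = (-3 - (2)·-1.829 - (-4)·-0.609) / (7) = -0.254
  y = (-3 - (1)·-0.254 - (3)·-0.609) / (5) = -0.184
  z = (3 - (4)·-0.254 - (2)·-0.184) / (-10) = -0.438
Iteration 3:
  x = (-3 - (2)·-0.184 - (-4)·-0.438) / (7) = -0.626
  y = (-3 - (1)·-0.626 - (3)·-0.438) / (5) = -0.212
  z = (3 - (4)·-0.626 - (2)·-0.212) / (-10) = -0.593

(-0.626, -0.212, -0.593)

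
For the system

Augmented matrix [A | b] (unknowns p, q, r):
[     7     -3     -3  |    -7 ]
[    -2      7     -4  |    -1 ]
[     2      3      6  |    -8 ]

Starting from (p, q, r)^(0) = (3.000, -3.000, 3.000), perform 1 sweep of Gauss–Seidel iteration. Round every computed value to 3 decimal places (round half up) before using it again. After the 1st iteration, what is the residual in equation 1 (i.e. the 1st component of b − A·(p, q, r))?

-1.071

Iteration 1:
  p = (-7 - (-3)·-3.000 - (-3)·3.000) / (7) = -1.000
  q = (-1 - (-2)·-1.000 - (-4)·3.000) / (7) = 1.286
  r = (-8 - (2)·-1.000 - (3)·1.286) / (6) = -1.643
Residual b − A·x = (-1.071, -18.574, 0.000)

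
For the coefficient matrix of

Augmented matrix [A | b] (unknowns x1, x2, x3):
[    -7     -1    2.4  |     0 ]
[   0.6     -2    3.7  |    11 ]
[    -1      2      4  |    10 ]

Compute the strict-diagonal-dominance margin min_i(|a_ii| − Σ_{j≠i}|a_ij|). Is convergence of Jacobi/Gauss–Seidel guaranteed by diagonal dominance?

row 1: |-7| − (1+2.4) = 3.6
row 2: |-2| − (0.6+3.7) = -2.3
row 3: |4| − (1+2) = 1
minimum over rows = -2.3 → not strictly diagonally dominant

-2.3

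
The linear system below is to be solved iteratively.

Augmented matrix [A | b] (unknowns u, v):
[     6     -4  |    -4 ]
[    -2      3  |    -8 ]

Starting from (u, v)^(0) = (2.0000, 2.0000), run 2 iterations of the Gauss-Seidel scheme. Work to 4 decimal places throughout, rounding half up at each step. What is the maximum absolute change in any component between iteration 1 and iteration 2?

Iteration 1:
  u = (-4 - (-4)·2.0000) / (6) = 0.6667
  v = (-8 - (-2)·0.6667) / (3) = -2.2222
Iteration 2:
  u = (-4 - (-4)·-2.2222) / (6) = -2.1481
  v = (-8 - (-2)·-2.1481) / (3) = -4.0987
Change: (-2.8148, -1.8765) → max |·| = 2.8148

2.8148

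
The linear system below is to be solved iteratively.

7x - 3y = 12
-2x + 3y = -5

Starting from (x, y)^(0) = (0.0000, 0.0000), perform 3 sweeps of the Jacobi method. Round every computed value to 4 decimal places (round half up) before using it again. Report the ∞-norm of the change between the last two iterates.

0.4898

Iteration 1:
  x = (12 - (-3)·0.0000) / (7) = 1.7143
  y = (-5 - (-2)·0.0000) / (3) = -1.6667
Iteration 2:
  x = (12 - (-3)·-1.6667) / (7) = 1.0000
  y = (-5 - (-2)·1.7143) / (3) = -0.5238
Iteration 3:
  x = (12 - (-3)·-0.5238) / (7) = 1.4898
  y = (-5 - (-2)·1.0000) / (3) = -1.0000
Change: (0.4898, -0.4762) → max |·| = 0.4898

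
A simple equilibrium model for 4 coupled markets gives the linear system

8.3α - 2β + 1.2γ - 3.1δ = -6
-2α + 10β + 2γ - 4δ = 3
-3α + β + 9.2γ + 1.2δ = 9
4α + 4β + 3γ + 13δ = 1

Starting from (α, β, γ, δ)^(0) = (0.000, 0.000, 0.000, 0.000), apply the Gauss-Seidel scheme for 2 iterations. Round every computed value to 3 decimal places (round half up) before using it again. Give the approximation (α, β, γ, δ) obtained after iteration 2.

Iteration 1:
  α = (-6 - (-2)·0.000 - (1.2)·0.000 - (-3.1)·0.000) / (8.3) = -0.723
  β = (3 - (-2)·-0.723 - (2)·0.000 - (-4)·0.000) / (10) = 0.155
  γ = (9 - (-3)·-0.723 - (1)·0.155 - (1.2)·0.000) / (9.2) = 0.726
  δ = (1 - (4)·-0.723 - (4)·0.155 - (3)·0.726) / (13) = 0.084
Iteration 2:
  α = (-6 - (-2)·0.155 - (1.2)·0.726 - (-3.1)·0.084) / (8.3) = -0.759
  β = (3 - (-2)·-0.759 - (2)·0.726 - (-4)·0.084) / (10) = 0.037
  γ = (9 - (-3)·-0.759 - (1)·0.037 - (1.2)·0.084) / (9.2) = 0.716
  δ = (1 - (4)·-0.759 - (4)·0.037 - (3)·0.716) / (13) = 0.134

(-0.759, 0.037, 0.716, 0.134)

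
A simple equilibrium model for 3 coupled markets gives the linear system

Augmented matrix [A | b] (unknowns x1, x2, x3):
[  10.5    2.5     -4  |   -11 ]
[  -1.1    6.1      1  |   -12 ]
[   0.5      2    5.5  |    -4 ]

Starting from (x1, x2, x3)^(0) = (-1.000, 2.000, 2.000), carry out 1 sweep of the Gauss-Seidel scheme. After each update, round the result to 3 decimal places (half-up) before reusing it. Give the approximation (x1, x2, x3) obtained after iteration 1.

(-0.762, -2.432, 0.226)

Iteration 1:
  x1 = (-11 - (2.5)·2.000 - (-4)·2.000) / (10.5) = -0.762
  x2 = (-12 - (-1.1)·-0.762 - (1)·2.000) / (6.1) = -2.432
  x3 = (-4 - (0.5)·-0.762 - (2)·-2.432) / (5.5) = 0.226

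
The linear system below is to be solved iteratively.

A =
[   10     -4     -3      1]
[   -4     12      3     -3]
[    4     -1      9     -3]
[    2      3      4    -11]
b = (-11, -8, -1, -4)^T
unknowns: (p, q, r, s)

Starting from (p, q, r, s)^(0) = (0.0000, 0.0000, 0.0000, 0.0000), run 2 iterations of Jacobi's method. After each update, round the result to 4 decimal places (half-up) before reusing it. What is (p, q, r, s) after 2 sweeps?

(-1.4364, -0.9147, 0.4249, -0.0586)

Iteration 1:
  p = (-11 - (-4)·0.0000 - (-3)·0.0000 - (1)·0.0000) / (10) = -1.1000
  q = (-8 - (-4)·0.0000 - (3)·0.0000 - (-3)·0.0000) / (12) = -0.6667
  r = (-1 - (4)·0.0000 - (-1)·0.0000 - (-3)·0.0000) / (9) = -0.1111
  s = (-4 - (2)·0.0000 - (3)·0.0000 - (4)·0.0000) / (-11) = 0.3636
Iteration 2:
  p = (-11 - (-4)·-0.6667 - (-3)·-0.1111 - (1)·0.3636) / (10) = -1.4364
  q = (-8 - (-4)·-1.1000 - (3)·-0.1111 - (-3)·0.3636) / (12) = -0.9147
  r = (-1 - (4)·-1.1000 - (-1)·-0.6667 - (-3)·0.3636) / (9) = 0.4249
  s = (-4 - (2)·-1.1000 - (3)·-0.6667 - (4)·-0.1111) / (-11) = -0.0586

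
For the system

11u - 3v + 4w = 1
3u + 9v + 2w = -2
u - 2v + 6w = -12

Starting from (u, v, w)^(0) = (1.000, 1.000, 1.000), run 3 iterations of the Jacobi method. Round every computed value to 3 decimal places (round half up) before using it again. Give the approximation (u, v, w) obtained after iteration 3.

Iteration 1:
  u = (1 - (-3)·1.000 - (4)·1.000) / (11) = 0.000
  v = (-2 - (3)·1.000 - (2)·1.000) / (9) = -0.778
  w = (-12 - (1)·1.000 - (-2)·1.000) / (6) = -1.833
Iteration 2:
  u = (1 - (-3)·-0.778 - (4)·-1.833) / (11) = 0.545
  v = (-2 - (3)·0.000 - (2)·-1.833) / (9) = 0.185
  w = (-12 - (1)·0.000 - (-2)·-0.778) / (6) = -2.259
Iteration 3:
  u = (1 - (-3)·0.185 - (4)·-2.259) / (11) = 0.963
  v = (-2 - (3)·0.545 - (2)·-2.259) / (9) = 0.098
  w = (-12 - (1)·0.545 - (-2)·0.185) / (6) = -2.029

(0.963, 0.098, -2.029)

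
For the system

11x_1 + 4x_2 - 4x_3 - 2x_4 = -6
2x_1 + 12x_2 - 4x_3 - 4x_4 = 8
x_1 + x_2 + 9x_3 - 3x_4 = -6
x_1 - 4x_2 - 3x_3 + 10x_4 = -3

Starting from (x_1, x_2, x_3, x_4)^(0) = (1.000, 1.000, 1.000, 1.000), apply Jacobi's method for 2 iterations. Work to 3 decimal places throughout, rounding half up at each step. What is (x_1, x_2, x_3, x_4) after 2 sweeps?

(-1.117, 0.642, -0.656, 0.036)

Iteration 1:
  x_1 = (-6 - (4)·1.000 - (-4)·1.000 - (-2)·1.000) / (11) = -0.364
  x_2 = (8 - (2)·1.000 - (-4)·1.000 - (-4)·1.000) / (12) = 1.167
  x_3 = (-6 - (1)·1.000 - (1)·1.000 - (-3)·1.000) / (9) = -0.556
  x_4 = (-3 - (1)·1.000 - (-4)·1.000 - (-3)·1.000) / (10) = 0.300
Iteration 2:
  x_1 = (-6 - (4)·1.167 - (-4)·-0.556 - (-2)·0.300) / (11) = -1.117
  x_2 = (8 - (2)·-0.364 - (-4)·-0.556 - (-4)·0.300) / (12) = 0.642
  x_3 = (-6 - (1)·-0.364 - (1)·1.167 - (-3)·0.300) / (9) = -0.656
  x_4 = (-3 - (1)·-0.364 - (-4)·1.167 - (-3)·-0.556) / (10) = 0.036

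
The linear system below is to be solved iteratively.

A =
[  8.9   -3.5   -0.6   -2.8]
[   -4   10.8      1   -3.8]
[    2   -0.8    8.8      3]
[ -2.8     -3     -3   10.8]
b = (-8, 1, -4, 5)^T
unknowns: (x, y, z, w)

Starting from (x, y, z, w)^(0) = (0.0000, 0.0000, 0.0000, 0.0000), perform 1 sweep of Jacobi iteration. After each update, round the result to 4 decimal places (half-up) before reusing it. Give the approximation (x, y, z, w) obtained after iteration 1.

(-0.8989, 0.0926, -0.4545, 0.4630)

Iteration 1:
  x = (-8 - (-3.5)·0.0000 - (-0.6)·0.0000 - (-2.8)·0.0000) / (8.9) = -0.8989
  y = (1 - (-4)·0.0000 - (1)·0.0000 - (-3.8)·0.0000) / (10.8) = 0.0926
  z = (-4 - (2)·0.0000 - (-0.8)·0.0000 - (3)·0.0000) / (8.8) = -0.4545
  w = (5 - (-2.8)·0.0000 - (-3)·0.0000 - (-3)·0.0000) / (10.8) = 0.4630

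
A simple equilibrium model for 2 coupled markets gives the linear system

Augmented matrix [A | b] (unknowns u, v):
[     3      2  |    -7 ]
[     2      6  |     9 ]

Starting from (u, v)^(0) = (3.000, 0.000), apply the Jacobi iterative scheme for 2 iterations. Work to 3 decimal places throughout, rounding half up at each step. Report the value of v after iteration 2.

Iteration 1:
  u = (-7 - (2)·0.000) / (3) = -2.333
  v = (9 - (2)·3.000) / (6) = 0.500
Iteration 2:
  u = (-7 - (2)·0.500) / (3) = -2.667
  v = (9 - (2)·-2.333) / (6) = 2.278

2.278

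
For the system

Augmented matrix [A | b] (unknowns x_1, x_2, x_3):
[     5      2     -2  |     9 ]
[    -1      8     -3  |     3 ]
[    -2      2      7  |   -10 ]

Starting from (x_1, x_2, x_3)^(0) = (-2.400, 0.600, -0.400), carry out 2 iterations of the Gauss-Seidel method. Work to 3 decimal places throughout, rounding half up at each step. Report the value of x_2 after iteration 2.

Iteration 1:
  x_1 = (9 - (2)·0.600 - (-2)·-0.400) / (5) = 1.400
  x_2 = (3 - (-1)·1.400 - (-3)·-0.400) / (8) = 0.400
  x_3 = (-10 - (-2)·1.400 - (2)·0.400) / (7) = -1.143
Iteration 2:
  x_1 = (9 - (2)·0.400 - (-2)·-1.143) / (5) = 1.183
  x_2 = (3 - (-1)·1.183 - (-3)·-1.143) / (8) = 0.094
  x_3 = (-10 - (-2)·1.183 - (2)·0.094) / (7) = -1.117

0.094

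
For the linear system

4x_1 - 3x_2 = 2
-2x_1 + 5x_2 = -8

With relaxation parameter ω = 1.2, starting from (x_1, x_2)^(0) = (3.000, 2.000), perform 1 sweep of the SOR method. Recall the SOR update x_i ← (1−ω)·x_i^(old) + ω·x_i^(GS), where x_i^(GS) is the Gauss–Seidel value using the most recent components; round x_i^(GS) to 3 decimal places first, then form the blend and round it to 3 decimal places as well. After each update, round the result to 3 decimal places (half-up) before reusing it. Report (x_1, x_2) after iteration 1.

Iteration 1:
  x_1: GS value = (2 - (-3)·2.000) / (4) = 2.000;  x_1 ← (1−ω)·3.000 + ω·2.000 = 1.800
  x_2: GS value = (-8 - (-2)·1.800) / (5) = -0.880;  x_2 ← (1−ω)·2.000 + ω·-0.880 = -1.456

(1.800, -1.456)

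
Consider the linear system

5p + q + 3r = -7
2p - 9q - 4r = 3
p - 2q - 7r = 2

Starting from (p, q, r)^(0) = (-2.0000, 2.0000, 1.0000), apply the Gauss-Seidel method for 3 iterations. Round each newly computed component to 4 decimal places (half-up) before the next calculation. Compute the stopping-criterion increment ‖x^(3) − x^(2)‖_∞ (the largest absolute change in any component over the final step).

0.1462

Iteration 1:
  p = (-7 - (1)·2.0000 - (3)·1.0000) / (5) = -2.4000
  q = (3 - (2)·-2.4000 - (-4)·1.0000) / (-9) = -1.3111
  r = (2 - (1)·-2.4000 - (-2)·-1.3111) / (-7) = -0.2540
Iteration 2:
  p = (-7 - (1)·-1.3111 - (3)·-0.2540) / (5) = -0.9854
  q = (3 - (2)·-0.9854 - (-4)·-0.2540) / (-9) = -0.4394
  r = (2 - (1)·-0.9854 - (-2)·-0.4394) / (-7) = -0.3009
Iteration 3:
  p = (-7 - (1)·-0.4394 - (3)·-0.3009) / (5) = -1.1316
  q = (3 - (2)·-1.1316 - (-4)·-0.3009) / (-9) = -0.4511
  r = (2 - (1)·-1.1316 - (-2)·-0.4511) / (-7) = -0.3185
Change: (-0.1462, -0.0117, -0.0176) → max |·| = 0.1462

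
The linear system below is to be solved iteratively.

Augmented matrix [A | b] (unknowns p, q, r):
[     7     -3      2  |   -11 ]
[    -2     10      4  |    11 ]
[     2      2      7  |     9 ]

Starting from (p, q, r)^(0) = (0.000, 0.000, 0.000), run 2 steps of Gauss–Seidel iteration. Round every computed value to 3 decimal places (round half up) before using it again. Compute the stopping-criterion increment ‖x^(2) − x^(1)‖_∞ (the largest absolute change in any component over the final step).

0.623

Iteration 1:
  p = (-11 - (-3)·0.000 - (2)·0.000) / (7) = -1.571
  q = (11 - (-2)·-1.571 - (4)·0.000) / (10) = 0.786
  r = (9 - (2)·-1.571 - (2)·0.786) / (7) = 1.510
Iteration 2:
  p = (-11 - (-3)·0.786 - (2)·1.510) / (7) = -1.666
  q = (11 - (-2)·-1.666 - (4)·1.510) / (10) = 0.163
  r = (9 - (2)·-1.666 - (2)·0.163) / (7) = 1.715
Change: (-0.095, -0.623, 0.205) → max |·| = 0.623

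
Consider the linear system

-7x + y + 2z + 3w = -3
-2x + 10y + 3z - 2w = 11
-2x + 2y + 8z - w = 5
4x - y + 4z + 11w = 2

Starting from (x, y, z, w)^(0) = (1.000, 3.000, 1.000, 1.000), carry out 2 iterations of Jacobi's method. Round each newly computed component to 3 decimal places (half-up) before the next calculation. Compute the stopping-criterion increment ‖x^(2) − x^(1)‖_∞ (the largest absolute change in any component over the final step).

Iteration 1:
  x = (-3 - (1)·3.000 - (2)·1.000 - (3)·1.000) / (-7) = 1.571
  y = (11 - (-2)·1.000 - (3)·1.000 - (-2)·1.000) / (10) = 1.200
  z = (5 - (-2)·1.000 - (2)·3.000 - (-1)·1.000) / (8) = 0.250
  w = (2 - (4)·1.000 - (-1)·3.000 - (4)·1.000) / (11) = -0.273
Iteration 2:
  x = (-3 - (1)·1.200 - (2)·0.250 - (3)·-0.273) / (-7) = 0.554
  y = (11 - (-2)·1.571 - (3)·0.250 - (-2)·-0.273) / (10) = 1.285
  z = (5 - (-2)·1.571 - (2)·1.200 - (-1)·-0.273) / (8) = 0.684
  w = (2 - (4)·1.571 - (-1)·1.200 - (4)·0.250) / (11) = -0.371
Change: (-1.017, 0.085, 0.434, -0.098) → max |·| = 1.017

1.017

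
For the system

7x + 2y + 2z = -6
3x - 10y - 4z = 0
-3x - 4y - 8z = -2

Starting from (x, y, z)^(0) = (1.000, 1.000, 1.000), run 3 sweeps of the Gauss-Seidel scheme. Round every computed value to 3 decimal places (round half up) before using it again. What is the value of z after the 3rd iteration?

Iteration 1:
  x = (-6 - (2)·1.000 - (2)·1.000) / (7) = -1.429
  y = (0 - (3)·-1.429 - (-4)·1.000) / (-10) = -0.829
  z = (-2 - (-3)·-1.429 - (-4)·-0.829) / (-8) = 1.200
Iteration 2:
  x = (-6 - (2)·-0.829 - (2)·1.200) / (7) = -0.963
  y = (0 - (3)·-0.963 - (-4)·1.200) / (-10) = -0.769
  z = (-2 - (-3)·-0.963 - (-4)·-0.769) / (-8) = 0.996
Iteration 3:
  x = (-6 - (2)·-0.769 - (2)·0.996) / (7) = -0.922
  y = (0 - (3)·-0.922 - (-4)·0.996) / (-10) = -0.675
  z = (-2 - (-3)·-0.922 - (-4)·-0.675) / (-8) = 0.933

0.933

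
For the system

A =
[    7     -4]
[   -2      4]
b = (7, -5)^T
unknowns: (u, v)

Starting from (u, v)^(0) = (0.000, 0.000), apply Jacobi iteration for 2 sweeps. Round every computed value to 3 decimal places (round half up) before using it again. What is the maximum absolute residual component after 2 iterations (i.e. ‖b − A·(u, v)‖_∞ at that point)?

Iteration 1:
  u = (7 - (-4)·0.000) / (7) = 1.000
  v = (-5 - (-2)·0.000) / (4) = -1.250
Iteration 2:
  u = (7 - (-4)·-1.250) / (7) = 0.286
  v = (-5 - (-2)·1.000) / (4) = -0.750
Residual b − A·x = (1.998, -1.428); ∞-norm = 1.998

1.998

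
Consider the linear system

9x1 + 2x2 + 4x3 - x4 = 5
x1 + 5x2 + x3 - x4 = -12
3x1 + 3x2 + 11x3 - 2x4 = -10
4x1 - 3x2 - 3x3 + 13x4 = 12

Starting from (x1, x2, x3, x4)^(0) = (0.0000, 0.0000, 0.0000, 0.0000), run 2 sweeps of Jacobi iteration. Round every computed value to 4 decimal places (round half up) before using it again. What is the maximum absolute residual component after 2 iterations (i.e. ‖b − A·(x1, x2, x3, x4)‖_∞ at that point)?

Iteration 1:
  x1 = (5 - (2)·0.0000 - (4)·0.0000 - (-1)·0.0000) / (9) = 0.5556
  x2 = (-12 - (1)·0.0000 - (1)·0.0000 - (-1)·0.0000) / (5) = -2.4000
  x3 = (-10 - (3)·0.0000 - (3)·0.0000 - (-2)·0.0000) / (11) = -0.9091
  x4 = (12 - (4)·0.0000 - (-3)·0.0000 - (-3)·0.0000) / (13) = 0.9231
Iteration 2:
  x1 = (5 - (2)·-2.4000 - (4)·-0.9091 - (-1)·0.9231) / (9) = 1.5955
  x2 = (-12 - (1)·0.5556 - (1)·-0.9091 - (-1)·0.9231) / (5) = -2.1447
  x3 = (-10 - (3)·0.5556 - (3)·-2.4000 - (-2)·0.9231) / (11) = -0.2382
  x4 = (12 - (4)·0.5556 - (-3)·-2.4000 - (-3)·-0.9091) / (13) = -0.0115
Residual b − A·x = (-4.1288, -2.6453, -5.7552, -1.3812); ∞-norm = 5.7552

5.7552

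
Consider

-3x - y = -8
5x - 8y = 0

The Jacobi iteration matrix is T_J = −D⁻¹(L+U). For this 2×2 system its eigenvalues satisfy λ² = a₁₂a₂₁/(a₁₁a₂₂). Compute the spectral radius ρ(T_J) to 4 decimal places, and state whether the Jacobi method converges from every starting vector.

0.4564

a₁₂a₂₁/(a₁₁a₂₂) = (-1)·(5) / ((-3)·(-8)) = -0.208333
ρ = √|-0.208333| = √0.208333 = 0.4564
ρ < 1, so Jacobi converges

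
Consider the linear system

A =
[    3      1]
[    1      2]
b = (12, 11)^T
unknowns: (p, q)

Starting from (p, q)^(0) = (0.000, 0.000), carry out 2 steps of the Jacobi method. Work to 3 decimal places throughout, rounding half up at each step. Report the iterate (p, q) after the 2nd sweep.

(2.167, 3.500)

Iteration 1:
  p = (12 - (1)·0.000) / (3) = 4.000
  q = (11 - (1)·0.000) / (2) = 5.500
Iteration 2:
  p = (12 - (1)·5.500) / (3) = 2.167
  q = (11 - (1)·4.000) / (2) = 3.500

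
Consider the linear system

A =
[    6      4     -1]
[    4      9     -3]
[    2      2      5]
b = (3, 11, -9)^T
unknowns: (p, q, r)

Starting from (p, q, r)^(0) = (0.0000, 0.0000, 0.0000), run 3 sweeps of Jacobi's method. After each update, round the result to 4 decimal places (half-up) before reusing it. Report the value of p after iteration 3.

-0.1815

Iteration 1:
  p = (3 - (4)·0.0000 - (-1)·0.0000) / (6) = 0.5000
  q = (11 - (4)·0.0000 - (-3)·0.0000) / (9) = 1.2222
  r = (-9 - (2)·0.0000 - (2)·0.0000) / (5) = -1.8000
Iteration 2:
  p = (3 - (4)·1.2222 - (-1)·-1.8000) / (6) = -0.6148
  q = (11 - (4)·0.5000 - (-3)·-1.8000) / (9) = 0.4000
  r = (-9 - (2)·0.5000 - (2)·1.2222) / (5) = -2.4889
Iteration 3:
  p = (3 - (4)·0.4000 - (-1)·-2.4889) / (6) = -0.1815
  q = (11 - (4)·-0.6148 - (-3)·-2.4889) / (9) = 0.6658
  r = (-9 - (2)·-0.6148 - (2)·0.4000) / (5) = -1.7141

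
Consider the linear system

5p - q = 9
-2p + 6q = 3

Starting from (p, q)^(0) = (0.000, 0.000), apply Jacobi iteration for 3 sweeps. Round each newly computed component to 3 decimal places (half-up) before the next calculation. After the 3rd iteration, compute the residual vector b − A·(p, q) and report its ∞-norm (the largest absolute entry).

Iteration 1:
  p = (9 - (-1)·0.000) / (5) = 1.800
  q = (3 - (-2)·0.000) / (6) = 0.500
Iteration 2:
  p = (9 - (-1)·0.500) / (5) = 1.900
  q = (3 - (-2)·1.800) / (6) = 1.100
Iteration 3:
  p = (9 - (-1)·1.100) / (5) = 2.020
  q = (3 - (-2)·1.900) / (6) = 1.133
Residual b − A·x = (0.033, 0.242); ∞-norm = 0.242

0.242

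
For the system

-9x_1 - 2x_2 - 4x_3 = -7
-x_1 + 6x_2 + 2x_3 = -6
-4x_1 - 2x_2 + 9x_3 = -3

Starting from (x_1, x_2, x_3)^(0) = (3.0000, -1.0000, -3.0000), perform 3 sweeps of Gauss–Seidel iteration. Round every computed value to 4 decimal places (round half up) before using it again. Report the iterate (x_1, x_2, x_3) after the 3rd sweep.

Iteration 1:
  x_1 = (-7 - (-2)·-1.0000 - (-4)·-3.0000) / (-9) = 2.3333
  x_2 = (-6 - (-1)·2.3333 - (2)·-3.0000) / (6) = 0.3889
  x_3 = (-3 - (-4)·2.3333 - (-2)·0.3889) / (9) = 0.7901
Iteration 2:
  x_1 = (-7 - (-2)·0.3889 - (-4)·0.7901) / (-9) = 0.3402
  x_2 = (-6 - (-1)·0.3402 - (2)·0.7901) / (6) = -1.2067
  x_3 = (-3 - (-4)·0.3402 - (-2)·-1.2067) / (9) = -0.4503
Iteration 3:
  x_1 = (-7 - (-2)·-1.2067 - (-4)·-0.4503) / (-9) = 1.2461
  x_2 = (-6 - (-1)·1.2461 - (2)·-0.4503) / (6) = -0.6422
  x_3 = (-3 - (-4)·1.2461 - (-2)·-0.6422) / (9) = 0.0778

(1.2461, -0.6422, 0.0778)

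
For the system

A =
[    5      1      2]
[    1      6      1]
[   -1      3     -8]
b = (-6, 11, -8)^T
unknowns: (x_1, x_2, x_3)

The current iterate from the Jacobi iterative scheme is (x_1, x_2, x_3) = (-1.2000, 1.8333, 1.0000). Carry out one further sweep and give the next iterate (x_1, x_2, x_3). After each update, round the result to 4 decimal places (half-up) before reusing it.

(-1.9667, 1.8667, 1.8375)

One sweep:
  x_1 = (-6 - (1)·1.8333 - (2)·1.0000) / (5) = -1.9667
  x_2 = (11 - (1)·-1.2000 - (1)·1.0000) / (6) = 1.8667
  x_3 = (-8 - (-1)·-1.2000 - (3)·1.8333) / (-8) = 1.8375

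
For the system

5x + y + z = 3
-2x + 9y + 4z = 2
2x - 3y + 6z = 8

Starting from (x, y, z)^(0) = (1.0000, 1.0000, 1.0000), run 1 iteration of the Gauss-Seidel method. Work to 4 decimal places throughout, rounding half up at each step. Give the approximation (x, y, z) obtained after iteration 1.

Iteration 1:
  x = (3 - (1)·1.0000 - (1)·1.0000) / (5) = 0.2000
  y = (2 - (-2)·0.2000 - (4)·1.0000) / (9) = -0.1778
  z = (8 - (2)·0.2000 - (-3)·-0.1778) / (6) = 1.1778

(0.2000, -0.1778, 1.1778)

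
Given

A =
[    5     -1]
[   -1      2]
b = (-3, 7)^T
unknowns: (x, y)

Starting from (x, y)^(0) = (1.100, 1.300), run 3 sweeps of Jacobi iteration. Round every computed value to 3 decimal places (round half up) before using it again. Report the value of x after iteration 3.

Iteration 1:
  x = (-3 - (-1)·1.300) / (5) = -0.340
  y = (7 - (-1)·1.100) / (2) = 4.050
Iteration 2:
  x = (-3 - (-1)·4.050) / (5) = 0.210
  y = (7 - (-1)·-0.340) / (2) = 3.330
Iteration 3:
  x = (-3 - (-1)·3.330) / (5) = 0.066
  y = (7 - (-1)·0.210) / (2) = 3.605

0.066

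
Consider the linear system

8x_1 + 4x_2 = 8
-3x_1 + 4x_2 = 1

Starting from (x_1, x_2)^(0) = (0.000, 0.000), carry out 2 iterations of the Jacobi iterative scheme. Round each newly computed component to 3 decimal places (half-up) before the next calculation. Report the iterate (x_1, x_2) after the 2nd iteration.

Iteration 1:
  x_1 = (8 - (4)·0.000) / (8) = 1.000
  x_2 = (1 - (-3)·0.000) / (4) = 0.250
Iteration 2:
  x_1 = (8 - (4)·0.250) / (8) = 0.875
  x_2 = (1 - (-3)·1.000) / (4) = 1.000

(0.875, 1.000)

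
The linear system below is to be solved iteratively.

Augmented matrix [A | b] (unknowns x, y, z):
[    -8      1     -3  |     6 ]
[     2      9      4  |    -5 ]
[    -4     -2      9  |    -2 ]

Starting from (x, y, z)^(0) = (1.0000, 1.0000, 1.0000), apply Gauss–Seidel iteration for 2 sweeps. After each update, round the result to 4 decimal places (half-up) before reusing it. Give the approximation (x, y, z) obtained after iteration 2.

(-0.5324, -0.0641, -0.4731)

Iteration 1:
  x = (6 - (1)·1.0000 - (-3)·1.0000) / (-8) = -1.0000
  y = (-5 - (2)·-1.0000 - (4)·1.0000) / (9) = -0.7778
  z = (-2 - (-4)·-1.0000 - (-2)·-0.7778) / (9) = -0.8395
Iteration 2:
  x = (6 - (1)·-0.7778 - (-3)·-0.8395) / (-8) = -0.5324
  y = (-5 - (2)·-0.5324 - (4)·-0.8395) / (9) = -0.0641
  z = (-2 - (-4)·-0.5324 - (-2)·-0.0641) / (9) = -0.4731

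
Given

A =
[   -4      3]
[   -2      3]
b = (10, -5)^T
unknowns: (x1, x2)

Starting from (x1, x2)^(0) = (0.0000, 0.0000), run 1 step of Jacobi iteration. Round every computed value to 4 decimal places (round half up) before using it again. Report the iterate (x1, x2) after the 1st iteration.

Iteration 1:
  x1 = (10 - (3)·0.0000) / (-4) = -2.5000
  x2 = (-5 - (-2)·0.0000) / (3) = -1.6667

(-2.5000, -1.6667)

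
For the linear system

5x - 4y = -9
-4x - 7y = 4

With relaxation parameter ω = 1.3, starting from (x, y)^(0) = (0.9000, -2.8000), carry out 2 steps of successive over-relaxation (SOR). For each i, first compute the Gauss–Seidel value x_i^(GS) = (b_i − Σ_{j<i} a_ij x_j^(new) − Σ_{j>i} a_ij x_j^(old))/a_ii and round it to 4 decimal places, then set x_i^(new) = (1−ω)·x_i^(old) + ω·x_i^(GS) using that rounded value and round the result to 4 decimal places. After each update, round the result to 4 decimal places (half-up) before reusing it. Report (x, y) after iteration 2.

(3.6838, -4.7392)

Iteration 1:
  x: GS value = (-9 - (-4)·-2.8000) / (5) = -4.0400;  x ← (1−ω)·0.9000 + ω·-4.0400 = -5.5220
  y: GS value = (4 - (-4)·-5.5220) / (-7) = 2.5840;  y ← (1−ω)·-2.8000 + ω·2.5840 = 4.1992
Iteration 2:
  x: GS value = (-9 - (-4)·4.1992) / (5) = 1.5594;  x ← (1−ω)·-5.5220 + ω·1.5594 = 3.6838
  y: GS value = (4 - (-4)·3.6838) / (-7) = -2.6765;  y ← (1−ω)·4.1992 + ω·-2.6765 = -4.7392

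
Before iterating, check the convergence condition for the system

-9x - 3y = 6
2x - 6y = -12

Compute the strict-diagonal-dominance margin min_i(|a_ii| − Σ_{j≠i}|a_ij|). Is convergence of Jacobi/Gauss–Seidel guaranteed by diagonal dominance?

row 1: |-9| − (3) = 6
row 2: |-6| − (2) = 4
minimum over rows = 4 → strictly diagonally dominant (convergence guaranteed)

4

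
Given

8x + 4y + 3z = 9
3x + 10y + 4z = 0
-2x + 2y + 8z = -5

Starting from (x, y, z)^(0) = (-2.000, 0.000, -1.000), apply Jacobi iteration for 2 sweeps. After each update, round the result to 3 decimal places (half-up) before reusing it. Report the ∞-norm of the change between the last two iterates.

1.000

Iteration 1:
  x = (9 - (4)·0.000 - (3)·-1.000) / (8) = 1.500
  y = (0 - (3)·-2.000 - (4)·-1.000) / (10) = 1.000
  z = (-5 - (-2)·-2.000 - (2)·0.000) / (8) = -1.125
Iteration 2:
  x = (9 - (4)·1.000 - (3)·-1.125) / (8) = 1.047
  y = (0 - (3)·1.500 - (4)·-1.125) / (10) = 0.000
  z = (-5 - (-2)·1.500 - (2)·1.000) / (8) = -0.500
Change: (-0.453, -1.000, 0.625) → max |·| = 1.000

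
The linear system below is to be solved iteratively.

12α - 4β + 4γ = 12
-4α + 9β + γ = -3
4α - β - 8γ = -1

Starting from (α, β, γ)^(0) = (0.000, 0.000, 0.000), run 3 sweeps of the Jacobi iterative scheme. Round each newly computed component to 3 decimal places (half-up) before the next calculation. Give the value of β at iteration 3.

-0.031

Iteration 1:
  α = (12 - (-4)·0.000 - (4)·0.000) / (12) = 1.000
  β = (-3 - (-4)·0.000 - (1)·0.000) / (9) = -0.333
  γ = (-1 - (4)·0.000 - (-1)·0.000) / (-8) = 0.125
Iteration 2:
  α = (12 - (-4)·-0.333 - (4)·0.125) / (12) = 0.847
  β = (-3 - (-4)·1.000 - (1)·0.125) / (9) = 0.097
  γ = (-1 - (4)·1.000 - (-1)·-0.333) / (-8) = 0.667
Iteration 3:
  α = (12 - (-4)·0.097 - (4)·0.667) / (12) = 0.810
  β = (-3 - (-4)·0.847 - (1)·0.667) / (9) = -0.031
  γ = (-1 - (4)·0.847 - (-1)·0.097) / (-8) = 0.536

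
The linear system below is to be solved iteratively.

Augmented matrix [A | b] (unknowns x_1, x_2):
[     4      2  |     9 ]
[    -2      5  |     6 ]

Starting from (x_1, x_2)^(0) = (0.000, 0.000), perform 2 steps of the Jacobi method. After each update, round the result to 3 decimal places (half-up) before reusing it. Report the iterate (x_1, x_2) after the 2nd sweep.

(1.650, 2.100)

Iteration 1:
  x_1 = (9 - (2)·0.000) / (4) = 2.250
  x_2 = (6 - (-2)·0.000) / (5) = 1.200
Iteration 2:
  x_1 = (9 - (2)·1.200) / (4) = 1.650
  x_2 = (6 - (-2)·2.250) / (5) = 2.100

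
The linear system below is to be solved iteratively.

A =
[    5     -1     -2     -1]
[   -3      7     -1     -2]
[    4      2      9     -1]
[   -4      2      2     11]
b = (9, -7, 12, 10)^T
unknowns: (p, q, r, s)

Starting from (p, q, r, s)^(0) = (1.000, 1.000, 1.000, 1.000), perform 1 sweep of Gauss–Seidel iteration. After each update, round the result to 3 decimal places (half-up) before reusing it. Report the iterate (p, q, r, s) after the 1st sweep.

Iteration 1:
  p = (9 - (-1)·1.000 - (-2)·1.000 - (-1)·1.000) / (5) = 2.600
  q = (-7 - (-3)·2.600 - (-1)·1.000 - (-2)·1.000) / (7) = 0.543
  r = (12 - (4)·2.600 - (2)·0.543 - (-1)·1.000) / (9) = 0.168
  s = (10 - (-4)·2.600 - (2)·0.543 - (2)·0.168) / (11) = 1.725

(2.600, 0.543, 0.168, 1.725)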